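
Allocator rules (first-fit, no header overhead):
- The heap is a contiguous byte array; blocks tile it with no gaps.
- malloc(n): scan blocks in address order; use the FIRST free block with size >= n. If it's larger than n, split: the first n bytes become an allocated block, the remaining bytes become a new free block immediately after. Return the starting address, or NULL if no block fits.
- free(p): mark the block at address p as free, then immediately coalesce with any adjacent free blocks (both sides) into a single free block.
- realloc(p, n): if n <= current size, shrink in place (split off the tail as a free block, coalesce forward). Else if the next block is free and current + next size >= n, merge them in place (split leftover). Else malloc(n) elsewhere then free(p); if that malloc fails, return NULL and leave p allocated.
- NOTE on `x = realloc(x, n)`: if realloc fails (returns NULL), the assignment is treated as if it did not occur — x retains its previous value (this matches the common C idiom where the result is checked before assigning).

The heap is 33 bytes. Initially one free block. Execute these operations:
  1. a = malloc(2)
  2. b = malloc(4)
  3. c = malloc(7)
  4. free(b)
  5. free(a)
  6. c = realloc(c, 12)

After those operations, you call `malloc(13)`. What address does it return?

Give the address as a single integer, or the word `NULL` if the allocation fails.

Op 1: a = malloc(2) -> a = 0; heap: [0-1 ALLOC][2-32 FREE]
Op 2: b = malloc(4) -> b = 2; heap: [0-1 ALLOC][2-5 ALLOC][6-32 FREE]
Op 3: c = malloc(7) -> c = 6; heap: [0-1 ALLOC][2-5 ALLOC][6-12 ALLOC][13-32 FREE]
Op 4: free(b) -> (freed b); heap: [0-1 ALLOC][2-5 FREE][6-12 ALLOC][13-32 FREE]
Op 5: free(a) -> (freed a); heap: [0-5 FREE][6-12 ALLOC][13-32 FREE]
Op 6: c = realloc(c, 12) -> c = 6; heap: [0-5 FREE][6-17 ALLOC][18-32 FREE]
malloc(13): first-fit scan over [0-5 FREE][6-17 ALLOC][18-32 FREE] -> 18

Answer: 18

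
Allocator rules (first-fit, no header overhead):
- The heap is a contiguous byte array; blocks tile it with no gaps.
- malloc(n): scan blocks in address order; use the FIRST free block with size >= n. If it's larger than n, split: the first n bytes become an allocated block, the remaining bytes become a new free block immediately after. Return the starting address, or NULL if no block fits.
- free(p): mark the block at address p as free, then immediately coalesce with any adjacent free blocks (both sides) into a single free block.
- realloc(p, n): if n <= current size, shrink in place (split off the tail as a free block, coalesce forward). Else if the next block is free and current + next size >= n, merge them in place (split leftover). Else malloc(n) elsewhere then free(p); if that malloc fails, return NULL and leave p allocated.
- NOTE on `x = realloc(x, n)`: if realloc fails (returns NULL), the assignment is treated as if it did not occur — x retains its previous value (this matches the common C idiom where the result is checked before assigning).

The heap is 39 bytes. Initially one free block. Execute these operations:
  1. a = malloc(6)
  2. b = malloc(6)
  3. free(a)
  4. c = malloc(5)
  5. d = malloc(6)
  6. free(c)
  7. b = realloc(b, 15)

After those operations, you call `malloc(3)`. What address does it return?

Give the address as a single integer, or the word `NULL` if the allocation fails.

Op 1: a = malloc(6) -> a = 0; heap: [0-5 ALLOC][6-38 FREE]
Op 2: b = malloc(6) -> b = 6; heap: [0-5 ALLOC][6-11 ALLOC][12-38 FREE]
Op 3: free(a) -> (freed a); heap: [0-5 FREE][6-11 ALLOC][12-38 FREE]
Op 4: c = malloc(5) -> c = 0; heap: [0-4 ALLOC][5-5 FREE][6-11 ALLOC][12-38 FREE]
Op 5: d = malloc(6) -> d = 12; heap: [0-4 ALLOC][5-5 FREE][6-11 ALLOC][12-17 ALLOC][18-38 FREE]
Op 6: free(c) -> (freed c); heap: [0-5 FREE][6-11 ALLOC][12-17 ALLOC][18-38 FREE]
Op 7: b = realloc(b, 15) -> b = 18; heap: [0-11 FREE][12-17 ALLOC][18-32 ALLOC][33-38 FREE]
malloc(3): first-fit scan over [0-11 FREE][12-17 ALLOC][18-32 ALLOC][33-38 FREE] -> 0

Answer: 0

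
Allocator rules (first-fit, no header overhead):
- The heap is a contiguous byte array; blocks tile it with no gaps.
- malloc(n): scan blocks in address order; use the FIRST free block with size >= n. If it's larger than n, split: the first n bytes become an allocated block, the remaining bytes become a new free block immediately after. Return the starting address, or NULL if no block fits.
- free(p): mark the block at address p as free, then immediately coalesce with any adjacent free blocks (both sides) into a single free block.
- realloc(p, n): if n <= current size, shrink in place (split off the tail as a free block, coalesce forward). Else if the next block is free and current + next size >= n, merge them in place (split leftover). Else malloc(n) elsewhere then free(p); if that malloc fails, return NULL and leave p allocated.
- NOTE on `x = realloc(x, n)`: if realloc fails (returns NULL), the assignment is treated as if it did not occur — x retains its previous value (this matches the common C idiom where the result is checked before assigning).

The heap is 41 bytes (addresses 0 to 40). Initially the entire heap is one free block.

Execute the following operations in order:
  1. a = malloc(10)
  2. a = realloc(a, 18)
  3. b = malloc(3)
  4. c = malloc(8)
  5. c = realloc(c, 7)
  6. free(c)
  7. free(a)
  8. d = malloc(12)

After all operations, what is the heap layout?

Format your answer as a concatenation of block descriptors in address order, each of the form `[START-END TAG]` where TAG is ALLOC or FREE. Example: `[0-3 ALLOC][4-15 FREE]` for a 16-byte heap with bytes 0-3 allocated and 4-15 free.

Answer: [0-11 ALLOC][12-17 FREE][18-20 ALLOC][21-40 FREE]

Derivation:
Op 1: a = malloc(10) -> a = 0; heap: [0-9 ALLOC][10-40 FREE]
Op 2: a = realloc(a, 18) -> a = 0; heap: [0-17 ALLOC][18-40 FREE]
Op 3: b = malloc(3) -> b = 18; heap: [0-17 ALLOC][18-20 ALLOC][21-40 FREE]
Op 4: c = malloc(8) -> c = 21; heap: [0-17 ALLOC][18-20 ALLOC][21-28 ALLOC][29-40 FREE]
Op 5: c = realloc(c, 7) -> c = 21; heap: [0-17 ALLOC][18-20 ALLOC][21-27 ALLOC][28-40 FREE]
Op 6: free(c) -> (freed c); heap: [0-17 ALLOC][18-20 ALLOC][21-40 FREE]
Op 7: free(a) -> (freed a); heap: [0-17 FREE][18-20 ALLOC][21-40 FREE]
Op 8: d = malloc(12) -> d = 0; heap: [0-11 ALLOC][12-17 FREE][18-20 ALLOC][21-40 FREE]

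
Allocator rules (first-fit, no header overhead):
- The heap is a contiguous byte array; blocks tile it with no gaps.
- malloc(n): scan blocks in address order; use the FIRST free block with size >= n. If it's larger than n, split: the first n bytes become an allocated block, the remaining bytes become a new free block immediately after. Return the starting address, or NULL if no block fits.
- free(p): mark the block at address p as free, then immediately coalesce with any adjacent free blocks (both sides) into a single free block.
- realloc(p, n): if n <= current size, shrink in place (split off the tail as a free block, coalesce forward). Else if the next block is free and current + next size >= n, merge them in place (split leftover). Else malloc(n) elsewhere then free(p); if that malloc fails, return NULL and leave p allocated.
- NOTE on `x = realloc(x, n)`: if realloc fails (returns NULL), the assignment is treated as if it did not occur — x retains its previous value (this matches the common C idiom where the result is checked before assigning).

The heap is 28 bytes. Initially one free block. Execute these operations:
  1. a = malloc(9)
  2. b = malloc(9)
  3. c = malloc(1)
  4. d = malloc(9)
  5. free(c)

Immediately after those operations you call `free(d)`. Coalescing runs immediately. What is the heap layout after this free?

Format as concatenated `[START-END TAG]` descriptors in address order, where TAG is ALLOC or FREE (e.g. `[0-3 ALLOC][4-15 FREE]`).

Answer: [0-8 ALLOC][9-17 ALLOC][18-27 FREE]

Derivation:
Op 1: a = malloc(9) -> a = 0; heap: [0-8 ALLOC][9-27 FREE]
Op 2: b = malloc(9) -> b = 9; heap: [0-8 ALLOC][9-17 ALLOC][18-27 FREE]
Op 3: c = malloc(1) -> c = 18; heap: [0-8 ALLOC][9-17 ALLOC][18-18 ALLOC][19-27 FREE]
Op 4: d = malloc(9) -> d = 19; heap: [0-8 ALLOC][9-17 ALLOC][18-18 ALLOC][19-27 ALLOC]
Op 5: free(c) -> (freed c); heap: [0-8 ALLOC][9-17 ALLOC][18-18 FREE][19-27 ALLOC]
free(d): d = 19 -> block [19-27 ALLOC]; mark free, coalesce with adjacent free neighbors -> [0-8 ALLOC][9-17 ALLOC][18-27 FREE]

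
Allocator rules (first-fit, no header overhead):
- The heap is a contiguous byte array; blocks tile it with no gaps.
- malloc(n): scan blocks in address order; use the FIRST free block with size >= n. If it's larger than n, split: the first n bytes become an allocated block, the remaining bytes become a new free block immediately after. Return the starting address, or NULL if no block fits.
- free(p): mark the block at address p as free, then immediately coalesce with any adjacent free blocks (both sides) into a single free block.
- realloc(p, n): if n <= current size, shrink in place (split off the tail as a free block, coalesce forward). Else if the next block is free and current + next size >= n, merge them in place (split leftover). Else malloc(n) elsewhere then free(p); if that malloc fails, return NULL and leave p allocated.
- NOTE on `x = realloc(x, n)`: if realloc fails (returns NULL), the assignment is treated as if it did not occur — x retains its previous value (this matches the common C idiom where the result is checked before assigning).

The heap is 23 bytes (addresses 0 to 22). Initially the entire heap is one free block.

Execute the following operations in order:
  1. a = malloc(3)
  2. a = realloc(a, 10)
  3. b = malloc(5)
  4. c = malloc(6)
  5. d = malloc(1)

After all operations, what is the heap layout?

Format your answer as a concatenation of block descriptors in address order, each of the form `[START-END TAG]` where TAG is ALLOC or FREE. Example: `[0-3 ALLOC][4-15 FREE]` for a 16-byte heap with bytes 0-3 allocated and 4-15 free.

Answer: [0-9 ALLOC][10-14 ALLOC][15-20 ALLOC][21-21 ALLOC][22-22 FREE]

Derivation:
Op 1: a = malloc(3) -> a = 0; heap: [0-2 ALLOC][3-22 FREE]
Op 2: a = realloc(a, 10) -> a = 0; heap: [0-9 ALLOC][10-22 FREE]
Op 3: b = malloc(5) -> b = 10; heap: [0-9 ALLOC][10-14 ALLOC][15-22 FREE]
Op 4: c = malloc(6) -> c = 15; heap: [0-9 ALLOC][10-14 ALLOC][15-20 ALLOC][21-22 FREE]
Op 5: d = malloc(1) -> d = 21; heap: [0-9 ALLOC][10-14 ALLOC][15-20 ALLOC][21-21 ALLOC][22-22 FREE]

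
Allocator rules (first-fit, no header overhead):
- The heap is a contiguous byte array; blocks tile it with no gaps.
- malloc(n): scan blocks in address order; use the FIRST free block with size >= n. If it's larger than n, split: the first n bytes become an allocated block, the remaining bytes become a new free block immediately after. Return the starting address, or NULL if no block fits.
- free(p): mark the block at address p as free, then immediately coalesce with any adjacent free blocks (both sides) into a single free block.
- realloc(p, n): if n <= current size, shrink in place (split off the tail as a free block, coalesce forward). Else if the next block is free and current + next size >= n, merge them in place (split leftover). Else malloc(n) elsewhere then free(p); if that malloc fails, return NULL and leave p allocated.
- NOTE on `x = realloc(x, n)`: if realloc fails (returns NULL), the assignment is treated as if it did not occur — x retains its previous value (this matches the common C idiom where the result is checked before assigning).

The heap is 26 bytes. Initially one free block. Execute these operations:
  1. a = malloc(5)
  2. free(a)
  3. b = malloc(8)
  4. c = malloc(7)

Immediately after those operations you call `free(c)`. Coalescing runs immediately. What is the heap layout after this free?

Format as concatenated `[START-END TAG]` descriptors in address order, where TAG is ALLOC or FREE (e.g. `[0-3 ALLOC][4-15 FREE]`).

Op 1: a = malloc(5) -> a = 0; heap: [0-4 ALLOC][5-25 FREE]
Op 2: free(a) -> (freed a); heap: [0-25 FREE]
Op 3: b = malloc(8) -> b = 0; heap: [0-7 ALLOC][8-25 FREE]
Op 4: c = malloc(7) -> c = 8; heap: [0-7 ALLOC][8-14 ALLOC][15-25 FREE]
free(c): c = 8 -> block [8-14 ALLOC]; mark free, coalesce with adjacent free neighbors -> [0-7 ALLOC][8-25 FREE]

Answer: [0-7 ALLOC][8-25 FREE]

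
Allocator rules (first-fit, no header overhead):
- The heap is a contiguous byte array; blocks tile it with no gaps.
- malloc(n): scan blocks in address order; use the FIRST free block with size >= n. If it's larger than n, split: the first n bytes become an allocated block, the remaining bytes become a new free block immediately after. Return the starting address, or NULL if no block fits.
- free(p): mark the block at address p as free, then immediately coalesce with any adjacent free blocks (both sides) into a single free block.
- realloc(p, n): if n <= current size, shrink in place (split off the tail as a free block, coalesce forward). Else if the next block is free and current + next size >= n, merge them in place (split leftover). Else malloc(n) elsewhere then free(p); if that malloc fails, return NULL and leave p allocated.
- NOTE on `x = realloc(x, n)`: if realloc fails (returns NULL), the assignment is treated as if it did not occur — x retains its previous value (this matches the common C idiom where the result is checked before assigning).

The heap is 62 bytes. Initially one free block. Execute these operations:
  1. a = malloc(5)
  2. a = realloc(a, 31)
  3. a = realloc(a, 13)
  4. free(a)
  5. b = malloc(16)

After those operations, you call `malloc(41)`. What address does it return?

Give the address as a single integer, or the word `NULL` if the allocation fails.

Op 1: a = malloc(5) -> a = 0; heap: [0-4 ALLOC][5-61 FREE]
Op 2: a = realloc(a, 31) -> a = 0; heap: [0-30 ALLOC][31-61 FREE]
Op 3: a = realloc(a, 13) -> a = 0; heap: [0-12 ALLOC][13-61 FREE]
Op 4: free(a) -> (freed a); heap: [0-61 FREE]
Op 5: b = malloc(16) -> b = 0; heap: [0-15 ALLOC][16-61 FREE]
malloc(41): first-fit scan over [0-15 ALLOC][16-61 FREE] -> 16

Answer: 16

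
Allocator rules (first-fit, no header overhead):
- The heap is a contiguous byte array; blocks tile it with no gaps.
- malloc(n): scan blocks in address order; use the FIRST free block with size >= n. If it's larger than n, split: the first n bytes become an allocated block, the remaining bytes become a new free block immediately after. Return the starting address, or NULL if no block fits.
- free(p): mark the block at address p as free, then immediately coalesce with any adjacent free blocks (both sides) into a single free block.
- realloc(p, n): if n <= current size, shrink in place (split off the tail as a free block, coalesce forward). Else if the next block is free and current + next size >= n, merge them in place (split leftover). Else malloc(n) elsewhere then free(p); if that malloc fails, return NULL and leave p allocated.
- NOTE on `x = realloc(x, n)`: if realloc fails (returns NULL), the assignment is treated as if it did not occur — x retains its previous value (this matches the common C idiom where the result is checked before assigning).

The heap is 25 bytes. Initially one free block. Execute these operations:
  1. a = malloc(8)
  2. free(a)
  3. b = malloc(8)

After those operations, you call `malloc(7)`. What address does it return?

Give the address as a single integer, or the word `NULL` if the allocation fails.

Op 1: a = malloc(8) -> a = 0; heap: [0-7 ALLOC][8-24 FREE]
Op 2: free(a) -> (freed a); heap: [0-24 FREE]
Op 3: b = malloc(8) -> b = 0; heap: [0-7 ALLOC][8-24 FREE]
malloc(7): first-fit scan over [0-7 ALLOC][8-24 FREE] -> 8

Answer: 8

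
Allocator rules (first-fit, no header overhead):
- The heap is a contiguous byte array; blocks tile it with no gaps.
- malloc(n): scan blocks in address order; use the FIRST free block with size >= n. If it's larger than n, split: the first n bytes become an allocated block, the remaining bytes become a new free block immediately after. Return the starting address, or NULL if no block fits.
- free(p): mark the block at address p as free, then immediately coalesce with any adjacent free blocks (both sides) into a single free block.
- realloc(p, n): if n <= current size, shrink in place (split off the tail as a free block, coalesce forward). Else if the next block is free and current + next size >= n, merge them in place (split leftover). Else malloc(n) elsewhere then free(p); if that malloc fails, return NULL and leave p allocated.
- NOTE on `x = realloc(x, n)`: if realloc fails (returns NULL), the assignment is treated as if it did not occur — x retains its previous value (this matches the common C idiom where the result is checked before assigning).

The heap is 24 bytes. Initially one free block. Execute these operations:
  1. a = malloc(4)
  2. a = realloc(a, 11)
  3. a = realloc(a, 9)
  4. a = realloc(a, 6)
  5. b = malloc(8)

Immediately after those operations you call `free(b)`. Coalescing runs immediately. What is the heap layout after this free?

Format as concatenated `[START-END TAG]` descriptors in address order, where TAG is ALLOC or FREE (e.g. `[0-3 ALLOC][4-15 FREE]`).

Answer: [0-5 ALLOC][6-23 FREE]

Derivation:
Op 1: a = malloc(4) -> a = 0; heap: [0-3 ALLOC][4-23 FREE]
Op 2: a = realloc(a, 11) -> a = 0; heap: [0-10 ALLOC][11-23 FREE]
Op 3: a = realloc(a, 9) -> a = 0; heap: [0-8 ALLOC][9-23 FREE]
Op 4: a = realloc(a, 6) -> a = 0; heap: [0-5 ALLOC][6-23 FREE]
Op 5: b = malloc(8) -> b = 6; heap: [0-5 ALLOC][6-13 ALLOC][14-23 FREE]
free(b): b = 6 -> block [6-13 ALLOC]; mark free, coalesce with adjacent free neighbors -> [0-5 ALLOC][6-23 FREE]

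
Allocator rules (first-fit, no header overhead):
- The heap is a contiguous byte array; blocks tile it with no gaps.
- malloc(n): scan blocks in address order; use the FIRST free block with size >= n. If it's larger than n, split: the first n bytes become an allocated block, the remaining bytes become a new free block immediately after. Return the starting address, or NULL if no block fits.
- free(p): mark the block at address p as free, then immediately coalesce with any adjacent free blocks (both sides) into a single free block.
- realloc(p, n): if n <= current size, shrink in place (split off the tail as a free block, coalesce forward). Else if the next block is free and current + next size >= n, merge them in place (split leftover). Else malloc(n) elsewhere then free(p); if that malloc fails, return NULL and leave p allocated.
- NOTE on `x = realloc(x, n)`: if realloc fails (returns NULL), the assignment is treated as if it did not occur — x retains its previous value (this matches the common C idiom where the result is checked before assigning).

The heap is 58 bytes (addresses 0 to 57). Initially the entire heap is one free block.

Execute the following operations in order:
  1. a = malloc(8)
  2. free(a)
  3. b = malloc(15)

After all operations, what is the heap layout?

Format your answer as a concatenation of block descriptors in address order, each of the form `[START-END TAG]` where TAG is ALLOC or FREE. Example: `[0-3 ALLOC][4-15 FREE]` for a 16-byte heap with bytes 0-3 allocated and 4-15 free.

Answer: [0-14 ALLOC][15-57 FREE]

Derivation:
Op 1: a = malloc(8) -> a = 0; heap: [0-7 ALLOC][8-57 FREE]
Op 2: free(a) -> (freed a); heap: [0-57 FREE]
Op 3: b = malloc(15) -> b = 0; heap: [0-14 ALLOC][15-57 FREE]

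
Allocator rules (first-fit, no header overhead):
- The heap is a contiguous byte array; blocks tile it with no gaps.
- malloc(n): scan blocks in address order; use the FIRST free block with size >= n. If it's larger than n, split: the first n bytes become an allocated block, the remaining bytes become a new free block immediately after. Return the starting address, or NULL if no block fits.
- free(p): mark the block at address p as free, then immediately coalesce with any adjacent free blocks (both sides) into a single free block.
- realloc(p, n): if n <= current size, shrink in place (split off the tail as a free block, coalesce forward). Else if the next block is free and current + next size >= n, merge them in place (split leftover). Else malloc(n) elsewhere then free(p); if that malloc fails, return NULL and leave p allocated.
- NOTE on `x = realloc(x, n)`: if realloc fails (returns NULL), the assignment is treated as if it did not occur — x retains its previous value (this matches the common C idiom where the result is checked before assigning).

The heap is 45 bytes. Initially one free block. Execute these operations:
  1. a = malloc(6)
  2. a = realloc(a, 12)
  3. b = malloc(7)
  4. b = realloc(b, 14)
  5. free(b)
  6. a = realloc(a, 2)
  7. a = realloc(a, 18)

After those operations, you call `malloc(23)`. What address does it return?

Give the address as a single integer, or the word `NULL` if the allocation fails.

Answer: 18

Derivation:
Op 1: a = malloc(6) -> a = 0; heap: [0-5 ALLOC][6-44 FREE]
Op 2: a = realloc(a, 12) -> a = 0; heap: [0-11 ALLOC][12-44 FREE]
Op 3: b = malloc(7) -> b = 12; heap: [0-11 ALLOC][12-18 ALLOC][19-44 FREE]
Op 4: b = realloc(b, 14) -> b = 12; heap: [0-11 ALLOC][12-25 ALLOC][26-44 FREE]
Op 5: free(b) -> (freed b); heap: [0-11 ALLOC][12-44 FREE]
Op 6: a = realloc(a, 2) -> a = 0; heap: [0-1 ALLOC][2-44 FREE]
Op 7: a = realloc(a, 18) -> a = 0; heap: [0-17 ALLOC][18-44 FREE]
malloc(23): first-fit scan over [0-17 ALLOC][18-44 FREE] -> 18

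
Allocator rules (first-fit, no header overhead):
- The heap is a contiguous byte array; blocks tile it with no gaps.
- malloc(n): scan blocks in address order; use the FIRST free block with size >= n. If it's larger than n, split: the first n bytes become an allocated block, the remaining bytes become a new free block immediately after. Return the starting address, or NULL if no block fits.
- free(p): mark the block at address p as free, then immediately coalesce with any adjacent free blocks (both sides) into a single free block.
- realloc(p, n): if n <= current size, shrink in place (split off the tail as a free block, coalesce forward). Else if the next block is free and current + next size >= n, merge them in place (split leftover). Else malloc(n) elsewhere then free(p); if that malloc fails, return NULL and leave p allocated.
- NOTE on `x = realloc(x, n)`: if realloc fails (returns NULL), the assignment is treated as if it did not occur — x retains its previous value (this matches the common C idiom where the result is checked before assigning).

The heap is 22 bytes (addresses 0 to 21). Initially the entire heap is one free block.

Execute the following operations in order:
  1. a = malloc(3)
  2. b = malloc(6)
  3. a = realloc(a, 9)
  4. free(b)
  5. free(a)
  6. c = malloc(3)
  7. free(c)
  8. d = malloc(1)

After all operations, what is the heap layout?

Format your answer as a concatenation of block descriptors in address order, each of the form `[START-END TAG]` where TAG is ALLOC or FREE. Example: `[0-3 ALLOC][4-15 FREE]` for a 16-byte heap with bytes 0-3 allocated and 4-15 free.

Op 1: a = malloc(3) -> a = 0; heap: [0-2 ALLOC][3-21 FREE]
Op 2: b = malloc(6) -> b = 3; heap: [0-2 ALLOC][3-8 ALLOC][9-21 FREE]
Op 3: a = realloc(a, 9) -> a = 9; heap: [0-2 FREE][3-8 ALLOC][9-17 ALLOC][18-21 FREE]
Op 4: free(b) -> (freed b); heap: [0-8 FREE][9-17 ALLOC][18-21 FREE]
Op 5: free(a) -> (freed a); heap: [0-21 FREE]
Op 6: c = malloc(3) -> c = 0; heap: [0-2 ALLOC][3-21 FREE]
Op 7: free(c) -> (freed c); heap: [0-21 FREE]
Op 8: d = malloc(1) -> d = 0; heap: [0-0 ALLOC][1-21 FREE]

Answer: [0-0 ALLOC][1-21 FREE]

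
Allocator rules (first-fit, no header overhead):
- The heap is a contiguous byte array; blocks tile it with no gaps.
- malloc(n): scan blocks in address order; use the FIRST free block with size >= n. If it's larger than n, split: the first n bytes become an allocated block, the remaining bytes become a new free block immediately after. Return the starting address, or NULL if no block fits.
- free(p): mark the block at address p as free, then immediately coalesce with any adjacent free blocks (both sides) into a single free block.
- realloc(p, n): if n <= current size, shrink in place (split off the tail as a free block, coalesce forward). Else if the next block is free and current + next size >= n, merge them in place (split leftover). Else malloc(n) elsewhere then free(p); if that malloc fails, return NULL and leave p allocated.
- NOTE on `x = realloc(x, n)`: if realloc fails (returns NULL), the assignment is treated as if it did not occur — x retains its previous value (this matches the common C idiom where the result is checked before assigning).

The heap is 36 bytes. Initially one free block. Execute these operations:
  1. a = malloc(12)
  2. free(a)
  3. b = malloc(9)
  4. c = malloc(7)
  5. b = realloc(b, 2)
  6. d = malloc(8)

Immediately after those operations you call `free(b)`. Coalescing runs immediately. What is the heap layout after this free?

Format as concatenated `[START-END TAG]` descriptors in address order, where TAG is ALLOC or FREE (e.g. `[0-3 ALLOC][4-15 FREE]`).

Answer: [0-8 FREE][9-15 ALLOC][16-23 ALLOC][24-35 FREE]

Derivation:
Op 1: a = malloc(12) -> a = 0; heap: [0-11 ALLOC][12-35 FREE]
Op 2: free(a) -> (freed a); heap: [0-35 FREE]
Op 3: b = malloc(9) -> b = 0; heap: [0-8 ALLOC][9-35 FREE]
Op 4: c = malloc(7) -> c = 9; heap: [0-8 ALLOC][9-15 ALLOC][16-35 FREE]
Op 5: b = realloc(b, 2) -> b = 0; heap: [0-1 ALLOC][2-8 FREE][9-15 ALLOC][16-35 FREE]
Op 6: d = malloc(8) -> d = 16; heap: [0-1 ALLOC][2-8 FREE][9-15 ALLOC][16-23 ALLOC][24-35 FREE]
free(b): b = 0 -> block [0-1 ALLOC]; mark free, coalesce with adjacent free neighbors -> [0-8 FREE][9-15 ALLOC][16-23 ALLOC][24-35 FREE]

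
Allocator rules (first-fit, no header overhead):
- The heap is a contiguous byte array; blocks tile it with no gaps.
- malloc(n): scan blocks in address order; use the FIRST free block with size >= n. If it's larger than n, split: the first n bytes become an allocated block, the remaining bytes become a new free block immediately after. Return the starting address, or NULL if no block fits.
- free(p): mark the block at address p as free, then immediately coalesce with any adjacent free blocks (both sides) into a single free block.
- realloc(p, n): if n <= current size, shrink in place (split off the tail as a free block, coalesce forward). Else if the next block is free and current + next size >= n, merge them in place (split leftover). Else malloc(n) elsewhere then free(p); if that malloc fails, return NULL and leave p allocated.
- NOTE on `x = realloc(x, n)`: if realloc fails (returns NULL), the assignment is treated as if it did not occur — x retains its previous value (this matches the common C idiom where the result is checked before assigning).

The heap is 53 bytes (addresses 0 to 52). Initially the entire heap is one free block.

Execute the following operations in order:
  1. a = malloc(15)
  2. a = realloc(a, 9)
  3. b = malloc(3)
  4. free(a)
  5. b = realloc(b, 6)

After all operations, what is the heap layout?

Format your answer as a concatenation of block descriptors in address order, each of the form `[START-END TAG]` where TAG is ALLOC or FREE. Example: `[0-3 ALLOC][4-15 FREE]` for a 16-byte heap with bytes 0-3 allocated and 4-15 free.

Answer: [0-8 FREE][9-14 ALLOC][15-52 FREE]

Derivation:
Op 1: a = malloc(15) -> a = 0; heap: [0-14 ALLOC][15-52 FREE]
Op 2: a = realloc(a, 9) -> a = 0; heap: [0-8 ALLOC][9-52 FREE]
Op 3: b = malloc(3) -> b = 9; heap: [0-8 ALLOC][9-11 ALLOC][12-52 FREE]
Op 4: free(a) -> (freed a); heap: [0-8 FREE][9-11 ALLOC][12-52 FREE]
Op 5: b = realloc(b, 6) -> b = 9; heap: [0-8 FREE][9-14 ALLOC][15-52 FREE]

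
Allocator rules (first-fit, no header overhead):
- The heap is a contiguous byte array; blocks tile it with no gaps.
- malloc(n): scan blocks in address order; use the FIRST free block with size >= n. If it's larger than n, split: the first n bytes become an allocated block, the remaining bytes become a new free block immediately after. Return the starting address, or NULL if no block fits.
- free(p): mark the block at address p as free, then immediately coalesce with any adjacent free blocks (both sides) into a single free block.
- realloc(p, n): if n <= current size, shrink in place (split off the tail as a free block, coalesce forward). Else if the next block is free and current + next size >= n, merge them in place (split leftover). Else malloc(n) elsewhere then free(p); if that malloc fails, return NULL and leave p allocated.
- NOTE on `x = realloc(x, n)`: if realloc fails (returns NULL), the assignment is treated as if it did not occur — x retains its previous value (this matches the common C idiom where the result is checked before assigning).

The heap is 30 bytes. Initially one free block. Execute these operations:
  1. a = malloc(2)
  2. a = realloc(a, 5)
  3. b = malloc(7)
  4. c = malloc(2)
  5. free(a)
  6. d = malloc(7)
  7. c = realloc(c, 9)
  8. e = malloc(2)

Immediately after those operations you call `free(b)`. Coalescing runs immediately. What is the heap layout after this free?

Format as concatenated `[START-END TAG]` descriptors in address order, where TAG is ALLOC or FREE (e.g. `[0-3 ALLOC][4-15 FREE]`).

Op 1: a = malloc(2) -> a = 0; heap: [0-1 ALLOC][2-29 FREE]
Op 2: a = realloc(a, 5) -> a = 0; heap: [0-4 ALLOC][5-29 FREE]
Op 3: b = malloc(7) -> b = 5; heap: [0-4 ALLOC][5-11 ALLOC][12-29 FREE]
Op 4: c = malloc(2) -> c = 12; heap: [0-4 ALLOC][5-11 ALLOC][12-13 ALLOC][14-29 FREE]
Op 5: free(a) -> (freed a); heap: [0-4 FREE][5-11 ALLOC][12-13 ALLOC][14-29 FREE]
Op 6: d = malloc(7) -> d = 14; heap: [0-4 FREE][5-11 ALLOC][12-13 ALLOC][14-20 ALLOC][21-29 FREE]
Op 7: c = realloc(c, 9) -> c = 21; heap: [0-4 FREE][5-11 ALLOC][12-13 FREE][14-20 ALLOC][21-29 ALLOC]
Op 8: e = malloc(2) -> e = 0; heap: [0-1 ALLOC][2-4 FREE][5-11 ALLOC][12-13 FREE][14-20 ALLOC][21-29 ALLOC]
free(b): b = 5 -> block [5-11 ALLOC]; mark free, coalesce with adjacent free neighbors -> [0-1 ALLOC][2-13 FREE][14-20 ALLOC][21-29 ALLOC]

Answer: [0-1 ALLOC][2-13 FREE][14-20 ALLOC][21-29 ALLOC]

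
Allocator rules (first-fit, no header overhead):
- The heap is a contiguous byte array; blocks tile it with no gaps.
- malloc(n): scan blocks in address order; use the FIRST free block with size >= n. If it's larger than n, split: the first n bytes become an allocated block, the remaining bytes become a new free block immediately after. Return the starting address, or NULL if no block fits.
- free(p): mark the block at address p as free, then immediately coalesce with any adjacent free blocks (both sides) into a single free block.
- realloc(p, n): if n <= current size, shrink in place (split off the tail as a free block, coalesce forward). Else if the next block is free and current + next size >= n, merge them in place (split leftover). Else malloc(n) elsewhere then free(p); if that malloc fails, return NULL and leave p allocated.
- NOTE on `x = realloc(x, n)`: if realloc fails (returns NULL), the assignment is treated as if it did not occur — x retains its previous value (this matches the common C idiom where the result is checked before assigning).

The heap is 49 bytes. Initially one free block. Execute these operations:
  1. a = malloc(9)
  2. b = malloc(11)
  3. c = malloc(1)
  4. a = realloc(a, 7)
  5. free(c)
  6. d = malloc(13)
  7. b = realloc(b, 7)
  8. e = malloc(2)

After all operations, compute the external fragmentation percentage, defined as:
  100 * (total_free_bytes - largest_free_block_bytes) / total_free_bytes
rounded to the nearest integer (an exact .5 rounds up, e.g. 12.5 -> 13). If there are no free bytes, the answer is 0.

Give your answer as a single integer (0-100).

Op 1: a = malloc(9) -> a = 0; heap: [0-8 ALLOC][9-48 FREE]
Op 2: b = malloc(11) -> b = 9; heap: [0-8 ALLOC][9-19 ALLOC][20-48 FREE]
Op 3: c = malloc(1) -> c = 20; heap: [0-8 ALLOC][9-19 ALLOC][20-20 ALLOC][21-48 FREE]
Op 4: a = realloc(a, 7) -> a = 0; heap: [0-6 ALLOC][7-8 FREE][9-19 ALLOC][20-20 ALLOC][21-48 FREE]
Op 5: free(c) -> (freed c); heap: [0-6 ALLOC][7-8 FREE][9-19 ALLOC][20-48 FREE]
Op 6: d = malloc(13) -> d = 20; heap: [0-6 ALLOC][7-8 FREE][9-19 ALLOC][20-32 ALLOC][33-48 FREE]
Op 7: b = realloc(b, 7) -> b = 9; heap: [0-6 ALLOC][7-8 FREE][9-15 ALLOC][16-19 FREE][20-32 ALLOC][33-48 FREE]
Op 8: e = malloc(2) -> e = 7; heap: [0-6 ALLOC][7-8 ALLOC][9-15 ALLOC][16-19 FREE][20-32 ALLOC][33-48 FREE]
Free blocks: [4 16] total_free=20 largest=16 -> 100*(20-16)/20 = 400/20 = 20

Answer: 20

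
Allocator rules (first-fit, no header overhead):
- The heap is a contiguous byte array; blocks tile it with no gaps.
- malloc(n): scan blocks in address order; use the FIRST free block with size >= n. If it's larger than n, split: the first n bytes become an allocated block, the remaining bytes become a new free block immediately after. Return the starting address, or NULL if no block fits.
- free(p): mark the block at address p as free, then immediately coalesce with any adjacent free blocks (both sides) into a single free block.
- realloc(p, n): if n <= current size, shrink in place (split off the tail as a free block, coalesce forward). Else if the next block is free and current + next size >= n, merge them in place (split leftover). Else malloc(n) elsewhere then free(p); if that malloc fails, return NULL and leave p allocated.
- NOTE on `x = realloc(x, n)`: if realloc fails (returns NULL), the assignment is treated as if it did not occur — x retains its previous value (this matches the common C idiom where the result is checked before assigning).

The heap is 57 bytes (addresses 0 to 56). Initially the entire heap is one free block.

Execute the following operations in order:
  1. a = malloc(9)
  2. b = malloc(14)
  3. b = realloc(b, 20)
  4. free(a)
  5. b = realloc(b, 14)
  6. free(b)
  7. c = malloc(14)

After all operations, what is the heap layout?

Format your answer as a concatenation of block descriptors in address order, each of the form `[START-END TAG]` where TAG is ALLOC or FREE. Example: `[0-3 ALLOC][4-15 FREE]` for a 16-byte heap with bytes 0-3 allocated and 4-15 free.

Answer: [0-13 ALLOC][14-56 FREE]

Derivation:
Op 1: a = malloc(9) -> a = 0; heap: [0-8 ALLOC][9-56 FREE]
Op 2: b = malloc(14) -> b = 9; heap: [0-8 ALLOC][9-22 ALLOC][23-56 FREE]
Op 3: b = realloc(b, 20) -> b = 9; heap: [0-8 ALLOC][9-28 ALLOC][29-56 FREE]
Op 4: free(a) -> (freed a); heap: [0-8 FREE][9-28 ALLOC][29-56 FREE]
Op 5: b = realloc(b, 14) -> b = 9; heap: [0-8 FREE][9-22 ALLOC][23-56 FREE]
Op 6: free(b) -> (freed b); heap: [0-56 FREE]
Op 7: c = malloc(14) -> c = 0; heap: [0-13 ALLOC][14-56 FREE]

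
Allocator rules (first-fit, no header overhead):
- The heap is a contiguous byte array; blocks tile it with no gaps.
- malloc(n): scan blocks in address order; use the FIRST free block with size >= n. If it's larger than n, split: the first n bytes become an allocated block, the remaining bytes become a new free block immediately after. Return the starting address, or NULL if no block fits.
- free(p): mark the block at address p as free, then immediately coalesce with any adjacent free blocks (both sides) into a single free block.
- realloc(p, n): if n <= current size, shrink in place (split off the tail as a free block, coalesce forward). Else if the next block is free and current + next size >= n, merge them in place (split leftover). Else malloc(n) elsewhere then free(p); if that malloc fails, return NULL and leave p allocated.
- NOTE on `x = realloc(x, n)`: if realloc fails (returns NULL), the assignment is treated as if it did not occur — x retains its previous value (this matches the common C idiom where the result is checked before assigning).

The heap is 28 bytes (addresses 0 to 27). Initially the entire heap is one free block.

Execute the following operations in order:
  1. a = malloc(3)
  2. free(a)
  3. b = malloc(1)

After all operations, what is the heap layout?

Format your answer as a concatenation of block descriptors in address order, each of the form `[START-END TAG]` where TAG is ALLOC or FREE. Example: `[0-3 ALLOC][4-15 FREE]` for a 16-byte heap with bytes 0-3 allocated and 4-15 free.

Answer: [0-0 ALLOC][1-27 FREE]

Derivation:
Op 1: a = malloc(3) -> a = 0; heap: [0-2 ALLOC][3-27 FREE]
Op 2: free(a) -> (freed a); heap: [0-27 FREE]
Op 3: b = malloc(1) -> b = 0; heap: [0-0 ALLOC][1-27 FREE]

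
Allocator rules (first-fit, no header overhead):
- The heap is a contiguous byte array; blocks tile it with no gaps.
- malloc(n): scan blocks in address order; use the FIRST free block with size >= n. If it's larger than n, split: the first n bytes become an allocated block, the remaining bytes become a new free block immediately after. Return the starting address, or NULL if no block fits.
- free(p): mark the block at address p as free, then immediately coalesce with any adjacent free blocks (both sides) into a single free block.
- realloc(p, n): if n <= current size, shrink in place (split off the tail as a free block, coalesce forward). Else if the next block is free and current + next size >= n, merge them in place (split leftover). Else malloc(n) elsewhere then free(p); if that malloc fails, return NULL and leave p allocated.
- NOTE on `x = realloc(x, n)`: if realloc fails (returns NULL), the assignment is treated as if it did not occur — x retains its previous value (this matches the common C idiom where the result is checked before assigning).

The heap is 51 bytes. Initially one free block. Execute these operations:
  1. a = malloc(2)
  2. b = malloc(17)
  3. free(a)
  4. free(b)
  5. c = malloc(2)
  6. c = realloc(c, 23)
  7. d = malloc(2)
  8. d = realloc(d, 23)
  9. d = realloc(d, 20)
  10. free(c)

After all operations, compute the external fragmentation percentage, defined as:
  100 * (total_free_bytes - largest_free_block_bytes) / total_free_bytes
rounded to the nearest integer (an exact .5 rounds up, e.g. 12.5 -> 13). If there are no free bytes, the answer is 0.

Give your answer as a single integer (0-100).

Answer: 26

Derivation:
Op 1: a = malloc(2) -> a = 0; heap: [0-1 ALLOC][2-50 FREE]
Op 2: b = malloc(17) -> b = 2; heap: [0-1 ALLOC][2-18 ALLOC][19-50 FREE]
Op 3: free(a) -> (freed a); heap: [0-1 FREE][2-18 ALLOC][19-50 FREE]
Op 4: free(b) -> (freed b); heap: [0-50 FREE]
Op 5: c = malloc(2) -> c = 0; heap: [0-1 ALLOC][2-50 FREE]
Op 6: c = realloc(c, 23) -> c = 0; heap: [0-22 ALLOC][23-50 FREE]
Op 7: d = malloc(2) -> d = 23; heap: [0-22 ALLOC][23-24 ALLOC][25-50 FREE]
Op 8: d = realloc(d, 23) -> d = 23; heap: [0-22 ALLOC][23-45 ALLOC][46-50 FREE]
Op 9: d = realloc(d, 20) -> d = 23; heap: [0-22 ALLOC][23-42 ALLOC][43-50 FREE]
Op 10: free(c) -> (freed c); heap: [0-22 FREE][23-42 ALLOC][43-50 FREE]
Free blocks: [23 8] total_free=31 largest=23 -> 100*(31-23)/31 = 800/31 ≈ 25.806 -> rounds to 26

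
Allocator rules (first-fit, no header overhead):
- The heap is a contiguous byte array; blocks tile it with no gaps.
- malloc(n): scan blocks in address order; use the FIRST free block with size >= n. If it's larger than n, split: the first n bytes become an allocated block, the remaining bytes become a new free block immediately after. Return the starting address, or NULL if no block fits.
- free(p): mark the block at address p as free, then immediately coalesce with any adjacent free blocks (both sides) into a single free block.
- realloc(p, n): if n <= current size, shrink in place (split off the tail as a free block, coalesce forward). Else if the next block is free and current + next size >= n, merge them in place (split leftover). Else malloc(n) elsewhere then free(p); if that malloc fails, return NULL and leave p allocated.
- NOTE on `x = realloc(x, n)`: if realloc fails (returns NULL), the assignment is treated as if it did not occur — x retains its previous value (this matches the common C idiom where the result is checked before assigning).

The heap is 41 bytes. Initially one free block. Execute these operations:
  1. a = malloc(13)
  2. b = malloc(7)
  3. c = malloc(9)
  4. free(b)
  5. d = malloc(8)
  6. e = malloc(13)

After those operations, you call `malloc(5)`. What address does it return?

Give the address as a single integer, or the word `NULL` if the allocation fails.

Op 1: a = malloc(13) -> a = 0; heap: [0-12 ALLOC][13-40 FREE]
Op 2: b = malloc(7) -> b = 13; heap: [0-12 ALLOC][13-19 ALLOC][20-40 FREE]
Op 3: c = malloc(9) -> c = 20; heap: [0-12 ALLOC][13-19 ALLOC][20-28 ALLOC][29-40 FREE]
Op 4: free(b) -> (freed b); heap: [0-12 ALLOC][13-19 FREE][20-28 ALLOC][29-40 FREE]
Op 5: d = malloc(8) -> d = 29; heap: [0-12 ALLOC][13-19 FREE][20-28 ALLOC][29-36 ALLOC][37-40 FREE]
Op 6: e = malloc(13) -> e = NULL; heap: [0-12 ALLOC][13-19 FREE][20-28 ALLOC][29-36 ALLOC][37-40 FREE]
malloc(5): first-fit scan over [0-12 ALLOC][13-19 FREE][20-28 ALLOC][29-36 ALLOC][37-40 FREE] -> 13

Answer: 13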